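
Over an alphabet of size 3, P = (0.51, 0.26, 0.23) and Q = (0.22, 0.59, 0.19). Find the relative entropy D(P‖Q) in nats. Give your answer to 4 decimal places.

0.2597 nats

D(P‖Q) = Σ p·ln(p/q).
  0.51·ln(0.51/0.22) = 0.42880
  0.26·ln(0.26/0.59) = -0.21305
  0.23·ln(0.23/0.19) = 0.04394
D(P‖Q) = 0.2597 nats.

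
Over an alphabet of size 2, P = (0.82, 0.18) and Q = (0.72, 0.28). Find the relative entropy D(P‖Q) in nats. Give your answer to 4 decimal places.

0.0271 nats

D(P‖Q) = Σ p·ln(p/q).
  0.82·ln(0.82/0.72) = 0.10664
  0.18·ln(0.18/0.28) = -0.07953
D(P‖Q) = 0.0271 nats.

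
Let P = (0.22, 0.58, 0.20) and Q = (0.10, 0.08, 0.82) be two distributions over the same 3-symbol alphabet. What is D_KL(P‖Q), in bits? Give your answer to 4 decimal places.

1.5008 bits

D(P‖Q) = Σ p·log₂(p/q).
  0.22·log₂(0.22/0.10) = 0.25025
  0.58·log₂(0.58/0.08) = 1.65763
  0.20·log₂(0.20/0.82) = -0.40712
D(P‖Q) = 1.5008 bits.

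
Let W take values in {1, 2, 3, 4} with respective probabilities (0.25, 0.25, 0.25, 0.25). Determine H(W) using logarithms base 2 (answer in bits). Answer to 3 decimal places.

H(W) = −Σ p·log₂ p.
  −(0.25)·log₂(0.25) = 0.5000
  −(0.25)·log₂(0.25) = 0.5000
  −(0.25)·log₂(0.25) = 0.5000
  −(0.25)·log₂(0.25) = 0.5000
Sum: 0.5000 + 0.5000 + 0.5000 + 0.5000 = 2.000 bits.

2.000 bits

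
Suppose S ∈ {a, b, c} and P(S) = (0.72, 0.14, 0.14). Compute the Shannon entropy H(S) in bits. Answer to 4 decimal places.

H(S) = −Σ p·log₂ p.
  −(0.72)·log₂(0.72) = 0.34123
  −(0.14)·log₂(0.14) = 0.39711
  −(0.14)·log₂(0.14) = 0.39711
Sum: 0.34123 + 0.39711 + 0.39711 = 1.1355 bits.

1.1355 bits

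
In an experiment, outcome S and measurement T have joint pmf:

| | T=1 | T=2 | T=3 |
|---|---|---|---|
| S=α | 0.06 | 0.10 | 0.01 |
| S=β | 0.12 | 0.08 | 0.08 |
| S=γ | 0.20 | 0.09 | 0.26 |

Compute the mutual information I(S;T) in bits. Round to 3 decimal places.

Marginals: p(S) = (0.1700, 0.2800, 0.5500), p(T) = (0.3800, 0.2700, 0.3500).
I(S;T) = H(S) + H(T) − H(S,T).
H(S) = 1.4232, H(T) = 1.5706, H(S,T) = 2.8746.
I(S;T) = 1.4232 + 1.5706 − 2.8746 = 0.119 bits.

0.119 bits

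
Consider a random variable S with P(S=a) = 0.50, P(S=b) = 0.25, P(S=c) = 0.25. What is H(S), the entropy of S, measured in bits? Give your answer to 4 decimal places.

H(S) = −Σ p·log₂ p.
  −(0.50)·log₂(0.50) = 0.50000
  −(0.25)·log₂(0.25) = 0.50000
  −(0.25)·log₂(0.25) = 0.50000
Sum: 0.50000 + 0.50000 + 0.50000 = 1.5000 bits.

1.5000 bits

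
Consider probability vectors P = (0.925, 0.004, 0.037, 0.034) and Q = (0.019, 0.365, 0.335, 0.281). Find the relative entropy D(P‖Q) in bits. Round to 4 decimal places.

4.9377 bits

D(P‖Q) = Σ p·log₂(p/q).
  0.925·log₂(0.925/0.019) = 5.18498
  0.004·log₂(0.004/0.365) = -0.02605
  0.037·log₂(0.037/0.335) = -0.11761
  0.034·log₂(0.034/0.281) = -0.10360
D(P‖Q) = 4.9377 bits.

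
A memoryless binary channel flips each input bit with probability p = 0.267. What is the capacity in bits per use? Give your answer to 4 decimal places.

0.1629 bits

Binary symmetric channel: C = 1 − h₂(ε) where h₂ is the binary entropy function.
h₂(0.267) = −0.267·log₂0.267 − 0.733·log₂0.733 = 0.8371.
C = 1 − 0.8371 = 0.1629 bits per channel use.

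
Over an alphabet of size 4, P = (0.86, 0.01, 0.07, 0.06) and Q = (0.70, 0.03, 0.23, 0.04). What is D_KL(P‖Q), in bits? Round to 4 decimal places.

D(P‖Q) = Σ p·log₂(p/q).
  0.86·log₂(0.86/0.70) = 0.25540
  0.01·log₂(0.01/0.03) = -0.01585
  0.07·log₂(0.07/0.23) = -0.12013
  0.06·log₂(0.06/0.04) = 0.03510
D(P‖Q) = 0.1545 bits.

0.1545 bits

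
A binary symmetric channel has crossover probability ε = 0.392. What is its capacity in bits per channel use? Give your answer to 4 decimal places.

Binary symmetric channel: C = 1 − h₂(ε) where h₂ is the binary entropy function.
h₂(0.392) = −0.392·log₂0.392 − 0.608·log₂0.608 = 0.9661.
C = 1 − 0.9661 = 0.0339 bits per channel use.

0.0339 bits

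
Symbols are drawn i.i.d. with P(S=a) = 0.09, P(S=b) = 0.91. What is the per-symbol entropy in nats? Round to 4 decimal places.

H(S) = −Σ p·ln p.
  −(0.09)·ln(0.09) = 0.21672
  −(0.91)·ln(0.91) = 0.08582
Sum: 0.21672 + 0.08582 = 0.3025 nats.

0.3025 nats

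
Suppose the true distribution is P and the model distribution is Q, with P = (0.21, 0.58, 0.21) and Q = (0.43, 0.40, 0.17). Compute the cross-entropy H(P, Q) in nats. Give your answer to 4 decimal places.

1.0808 nats

H(P,Q) = −Σ p·ln q.
  −0.21·ln(0.43) = 0.17723
  −0.58·ln(0.40) = 0.53145
  −0.21·ln(0.17) = 0.37211
H(P,Q) = 1.0808 nats.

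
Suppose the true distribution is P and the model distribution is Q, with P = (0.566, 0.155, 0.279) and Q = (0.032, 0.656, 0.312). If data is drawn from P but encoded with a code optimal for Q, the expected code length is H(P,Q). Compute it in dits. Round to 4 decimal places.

H(P,Q) = −Σ p·log₁₀ q.
  −0.566·log₁₀(0.032) = 0.84609
  −0.155·log₁₀(0.656) = 0.02838
  −0.279·log₁₀(0.312) = 0.14113
H(P,Q) = 1.0156 dits.

1.0156 dits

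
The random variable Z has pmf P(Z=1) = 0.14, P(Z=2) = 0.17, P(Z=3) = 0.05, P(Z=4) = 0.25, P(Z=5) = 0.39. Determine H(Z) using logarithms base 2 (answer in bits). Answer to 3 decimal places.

2.078 bits

H(Z) = −Σ p·log₂ p.
  −(0.14)·log₂(0.14) = 0.3971
  −(0.17)·log₂(0.17) = 0.4346
  −(0.05)·log₂(0.05) = 0.2161
  −(0.25)·log₂(0.25) = 0.5000
  −(0.39)·log₂(0.39) = 0.5298
Sum: 0.3971 + 0.4346 + 0.2161 + 0.5000 + 0.5298 = 2.078 bits.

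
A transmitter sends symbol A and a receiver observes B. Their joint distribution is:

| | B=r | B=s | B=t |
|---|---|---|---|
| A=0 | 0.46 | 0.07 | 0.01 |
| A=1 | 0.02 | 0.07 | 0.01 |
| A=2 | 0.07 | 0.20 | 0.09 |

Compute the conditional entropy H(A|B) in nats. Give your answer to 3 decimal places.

0.686 nats

Chain rule: H(A|B) = H(A,B) − H(B).
Marginals: p(A) = (0.5400, 0.1000, 0.3600), p(B) = (0.5500, 0.3400, 0.1100).
H(A,B) = 1.6246 nats; H(B) = 0.9384 nats.
H(A|B) = 1.6246 − 0.9384 = 0.686 nats.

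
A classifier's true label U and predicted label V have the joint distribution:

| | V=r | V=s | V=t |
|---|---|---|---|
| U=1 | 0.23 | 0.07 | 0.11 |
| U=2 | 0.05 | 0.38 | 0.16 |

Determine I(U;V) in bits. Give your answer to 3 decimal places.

Marginals: p(U) = (0.4100, 0.5900), p(V) = (0.2800, 0.4500, 0.2700).
I(U;V) = Σ p(x,y)·log₂[p(x,y)/(p(x)p(y))].
  (1,r): 0.23·log₂(2.0035) = 0.2306
  (1,s): 0.07·log₂(0.3794) = -0.0979
  (1,t): 0.11·log₂(0.9937) = -0.0010
  (2,r): 0.05·log₂(0.3027) = -0.0862
  (2,s): 0.38·log₂(1.4313) = 0.1966
  (2,t): 0.16·log₂(1.0044) = 0.0010
Sum = 0.243 bits.

0.243 bits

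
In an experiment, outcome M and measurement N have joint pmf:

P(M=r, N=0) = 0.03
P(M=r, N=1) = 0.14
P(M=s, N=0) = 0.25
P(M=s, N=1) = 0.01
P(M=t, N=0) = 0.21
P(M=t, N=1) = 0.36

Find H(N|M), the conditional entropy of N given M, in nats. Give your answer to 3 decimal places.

0.497 nats

Marginals: p(M) = (0.1700, 0.2600, 0.5700), p(N) = (0.4900, 0.5100).
H(N|M) = Σ p(M) · H(N|M=·).
  M=r: p=0.1700, H(N|M=r) = 0.4660
  M=s: p=0.2600, H(N|M=s) = 0.1630
  M=t: p=0.5700, H(N|M=t) = 0.6581
Weighted sum = 0.497 nats.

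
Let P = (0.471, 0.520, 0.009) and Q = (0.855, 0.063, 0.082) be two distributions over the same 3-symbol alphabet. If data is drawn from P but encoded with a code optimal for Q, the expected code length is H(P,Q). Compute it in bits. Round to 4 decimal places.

H(P,Q) = −Σ p·log₂ q.
  −0.471·log₂(0.855) = 0.10645
  −0.520·log₂(0.063) = 2.07402
  −0.009·log₂(0.082) = 0.03247
H(P,Q) = 2.2129 bits.

2.2129 bits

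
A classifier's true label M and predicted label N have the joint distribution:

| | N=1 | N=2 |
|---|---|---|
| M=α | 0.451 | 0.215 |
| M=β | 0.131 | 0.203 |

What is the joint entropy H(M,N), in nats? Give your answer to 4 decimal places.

1.2796 nats

H(M,N) = −Σ p(x,y)·ln p(x,y) over all 4 cells.
  cell (α,1): −0.451·ln0.451 = 0.35913
  cell (α,2): −0.215·ln0.215 = 0.33048
  cell (β,1): −0.131·ln0.131 = 0.26627
  cell (β,2): −0.203·ln0.203 = 0.32369
Sum = 1.2796 nats.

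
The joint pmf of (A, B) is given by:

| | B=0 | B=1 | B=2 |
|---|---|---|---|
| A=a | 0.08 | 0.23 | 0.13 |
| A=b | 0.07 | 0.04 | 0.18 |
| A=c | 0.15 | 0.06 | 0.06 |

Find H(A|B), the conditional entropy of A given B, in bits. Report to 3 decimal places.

1.379 bits

Marginals: p(A) = (0.4400, 0.2900, 0.2700), p(B) = (0.3000, 0.3300, 0.3700).
H(A|B) = Σ p(B) · H(A|B=·).
  B=0: p=0.3000, H(A|B=0) = 1.4984
  B=1: p=0.3300, H(A|B=1) = 1.1792
  B=2: p=0.3700, H(A|B=2) = 1.4615
Weighted sum = 1.379 bits.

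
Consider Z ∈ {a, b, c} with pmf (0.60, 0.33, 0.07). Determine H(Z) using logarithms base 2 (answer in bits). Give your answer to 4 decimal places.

1.2386 bits

H(Z) = −Σ p·log₂ p.
  −(0.60)·log₂(0.60) = 0.44218
  −(0.33)·log₂(0.33) = 0.52782
  −(0.07)·log₂(0.07) = 0.26856
Sum: 0.44218 + 0.52782 + 0.26856 = 1.2386 bits.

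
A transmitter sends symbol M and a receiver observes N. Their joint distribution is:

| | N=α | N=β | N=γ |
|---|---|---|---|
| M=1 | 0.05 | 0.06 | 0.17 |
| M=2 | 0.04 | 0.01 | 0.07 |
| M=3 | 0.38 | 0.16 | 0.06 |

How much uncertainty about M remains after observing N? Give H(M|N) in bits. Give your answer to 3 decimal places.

1.091 bits

Marginals: p(M) = (0.2800, 0.1200, 0.6000), p(N) = (0.4700, 0.2300, 0.3000).
H(M|N) = Σ p(N) · H(M|N=·).
  N=α: p=0.4700, H(M|N=α) = 0.8944
  N=β: p=0.2300, H(M|N=β) = 1.0666
  N=γ: p=0.3000, H(M|N=γ) = 1.4186
Weighted sum = 1.091 bits.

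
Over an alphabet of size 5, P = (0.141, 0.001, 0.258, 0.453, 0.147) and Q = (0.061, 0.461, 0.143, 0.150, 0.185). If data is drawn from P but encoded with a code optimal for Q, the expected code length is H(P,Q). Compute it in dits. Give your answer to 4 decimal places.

H(P,Q) = −Σ p·log₁₀ q.
  −0.141·log₁₀(0.061) = 0.17127
  −0.001·log₁₀(0.461) = 0.00034
  −0.258·log₁₀(0.143) = 0.21792
  −0.453·log₁₀(0.150) = 0.37323
  −0.147·log₁₀(0.185) = 0.10773
H(P,Q) = 0.8705 dits.

0.8705 dits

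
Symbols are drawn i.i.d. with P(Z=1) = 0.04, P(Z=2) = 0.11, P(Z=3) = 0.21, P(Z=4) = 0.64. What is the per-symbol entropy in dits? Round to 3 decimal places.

H(Z) = −Σ p·log₁₀ p.
  −(0.04)·log₁₀(0.04) = 0.0559
  −(0.11)·log₁₀(0.11) = 0.1054
  −(0.21)·log₁₀(0.21) = 0.1423
  −(0.64)·log₁₀(0.64) = 0.1240
Sum: 0.0559 + 0.1054 + 0.1423 + 0.1240 = 0.428 dits.

0.428 dits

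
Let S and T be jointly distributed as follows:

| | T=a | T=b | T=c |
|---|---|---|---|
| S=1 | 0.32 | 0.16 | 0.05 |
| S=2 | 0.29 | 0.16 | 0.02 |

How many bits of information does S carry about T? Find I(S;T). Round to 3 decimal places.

Marginals: p(S) = (0.5300, 0.4700), p(T) = (0.6100, 0.3200, 0.0700).
I(S;T) = H(S) + H(T) − H(S,T).
H(S) = 0.9974, H(T) = 1.2296, H(S,T) = 2.2189.
I(S;T) = 0.9974 + 1.2296 − 2.2189 = 0.008 bits.

0.008 bits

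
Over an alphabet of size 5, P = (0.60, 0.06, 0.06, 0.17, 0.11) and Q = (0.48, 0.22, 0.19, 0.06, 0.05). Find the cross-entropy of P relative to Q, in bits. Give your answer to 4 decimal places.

2.0756 bits

H(P,Q) = −Σ p·log₂ q.
  −0.60·log₂(0.48) = 0.63534
  −0.06·log₂(0.22) = 0.13107
  −0.06·log₂(0.19) = 0.14376
  −0.17·log₂(0.06) = 0.69001
  −0.11·log₂(0.05) = 0.47541
H(P,Q) = 2.0756 bits.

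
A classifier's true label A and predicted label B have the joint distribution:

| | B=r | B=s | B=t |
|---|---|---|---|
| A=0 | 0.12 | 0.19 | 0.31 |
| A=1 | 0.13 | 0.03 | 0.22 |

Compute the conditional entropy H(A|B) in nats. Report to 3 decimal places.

Chain rule: H(A|B) = H(A,B) − H(B).
Marginals: p(A) = (0.6200, 0.3800), p(B) = (0.2500, 0.2200, 0.5300).
H(A,B) = 1.6366 nats; H(B) = 1.0162 nats.
H(A|B) = 1.6366 − 1.0162 = 0.620 nats.

0.620 nats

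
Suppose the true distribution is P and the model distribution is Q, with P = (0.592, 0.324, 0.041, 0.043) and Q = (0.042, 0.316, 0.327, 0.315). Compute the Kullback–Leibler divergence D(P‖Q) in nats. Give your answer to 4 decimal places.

D(P‖Q) = Σ p·ln(p/q).
  0.592·ln(0.592/0.042) = 1.56634
  0.324·ln(0.324/0.316) = 0.00810
  0.041·ln(0.041/0.327) = -0.08513
  0.043·ln(0.043/0.315) = -0.08563
D(P‖Q) = 1.4037 nats.

1.4037 nats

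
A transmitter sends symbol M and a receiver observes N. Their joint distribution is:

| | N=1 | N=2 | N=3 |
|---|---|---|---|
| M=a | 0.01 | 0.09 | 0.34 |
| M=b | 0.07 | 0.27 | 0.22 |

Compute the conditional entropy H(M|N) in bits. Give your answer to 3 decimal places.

0.877 bits

Chain rule: H(M|N) = H(M,N) − H(N).
Marginals: p(M) = (0.4400, 0.5600), p(N) = (0.0800, 0.3600, 0.5600).
H(M,N) = 2.1674 bits; H(N) = 1.2906 bits.
H(M|N) = 2.1674 − 1.2906 = 0.877 bits.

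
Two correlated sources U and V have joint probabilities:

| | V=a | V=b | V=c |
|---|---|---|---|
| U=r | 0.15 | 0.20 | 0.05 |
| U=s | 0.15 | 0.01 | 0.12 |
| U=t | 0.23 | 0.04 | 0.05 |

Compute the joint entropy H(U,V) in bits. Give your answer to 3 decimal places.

H(U,V) = −Σ p(x,y)·log₂ p(x,y) over all 9 cells.
  cell (r,a): −0.15·log₂0.15 = 0.4105
  cell (r,b): −0.20·log₂0.20 = 0.4644
  cell (r,c): −0.05·log₂0.05 = 0.2161
  cell (s,a): −0.15·log₂0.15 = 0.4105
  cell (s,b): −0.01·log₂0.01 = 0.0664
  cell (s,c): −0.12·log₂0.12 = 0.3671
  cell (t,a): −0.23·log₂0.23 = 0.4877
  cell (t,b): −0.04·log₂0.04 = 0.1858
  cell (t,c): −0.05·log₂0.05 = 0.2161
Sum = 2.825 bits.

2.825 bits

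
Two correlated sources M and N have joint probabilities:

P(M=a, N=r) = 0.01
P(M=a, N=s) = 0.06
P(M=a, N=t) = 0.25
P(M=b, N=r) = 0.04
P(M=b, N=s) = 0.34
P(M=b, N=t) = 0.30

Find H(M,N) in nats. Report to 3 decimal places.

1.418 nats

H(M,N) = −Σ p(x,y)·ln p(x,y) over all 6 cells.
  cell (a,r): −0.01·ln0.01 = 0.0461
  cell (a,s): −0.06·ln0.06 = 0.1688
  cell (a,t): −0.25·ln0.25 = 0.3466
  cell (b,r): −0.04·ln0.04 = 0.1288
  cell (b,s): −0.34·ln0.34 = 0.3668
  cell (b,t): −0.30·ln0.30 = 0.3612
Sum = 1.418 nats.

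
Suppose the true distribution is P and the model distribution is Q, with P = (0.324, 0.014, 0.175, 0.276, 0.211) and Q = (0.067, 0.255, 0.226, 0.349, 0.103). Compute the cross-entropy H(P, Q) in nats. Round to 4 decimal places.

H(P,Q) = −Σ p·ln q.
  −0.324·ln(0.067) = 0.87579
  −0.014·ln(0.255) = 0.01913
  −0.175·ln(0.226) = 0.26026
  −0.276·ln(0.349) = 0.29054
  −0.211·ln(0.103) = 0.47961
H(P,Q) = 1.9253 nats.

1.9253 nats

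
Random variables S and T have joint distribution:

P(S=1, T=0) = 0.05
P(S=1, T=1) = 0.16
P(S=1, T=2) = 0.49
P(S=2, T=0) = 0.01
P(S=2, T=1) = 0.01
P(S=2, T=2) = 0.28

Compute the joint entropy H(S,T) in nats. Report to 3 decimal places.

1.241 nats

H(S,T) = −Σ p(x,y)·ln p(x,y) over all 6 cells.
  cell (1,0): −0.05·ln0.05 = 0.1498
  cell (1,1): −0.16·ln0.16 = 0.2932
  cell (1,2): −0.49·ln0.49 = 0.3495
  cell (2,0): −0.01·ln0.01 = 0.0461
  cell (2,1): −0.01·ln0.01 = 0.0461
  cell (2,2): −0.28·ln0.28 = 0.3564
Sum = 1.241 nats.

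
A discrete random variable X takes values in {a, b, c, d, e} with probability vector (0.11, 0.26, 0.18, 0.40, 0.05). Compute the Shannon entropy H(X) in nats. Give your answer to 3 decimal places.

H(X) = −Σ p·ln p.
  −(0.11)·ln(0.11) = 0.2428
  −(0.26)·ln(0.26) = 0.3502
  −(0.18)·ln(0.18) = 0.3087
  −(0.40)·ln(0.40) = 0.3665
  −(0.05)·ln(0.05) = 0.1498
Sum: 0.2428 + 0.3502 + 0.3087 + 0.3665 + 0.1498 = 1.418 nats.

1.418 nats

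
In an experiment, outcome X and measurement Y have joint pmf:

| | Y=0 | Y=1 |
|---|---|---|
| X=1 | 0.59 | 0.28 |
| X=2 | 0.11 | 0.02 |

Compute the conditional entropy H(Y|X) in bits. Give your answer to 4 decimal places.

0.8691 bits

Chain rule: H(Y|X) = H(X,Y) − H(X).
Marginals: p(X) = (0.8700, 0.1300), p(Y) = (0.7000, 0.3000).
H(X,Y) = 1.4265 bits; H(X) = 0.5574 bits.
H(Y|X) = 1.4265 − 0.5574 = 0.8691 bits.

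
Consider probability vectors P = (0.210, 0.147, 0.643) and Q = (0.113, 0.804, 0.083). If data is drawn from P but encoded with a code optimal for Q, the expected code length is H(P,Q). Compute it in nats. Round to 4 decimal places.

H(P,Q) = −Σ p·ln q.
  −0.210·ln(0.113) = 0.45788
  −0.147·ln(0.804) = 0.03207
  −0.643·ln(0.083) = 1.60037
H(P,Q) = 2.0903 nats.

2.0903 nats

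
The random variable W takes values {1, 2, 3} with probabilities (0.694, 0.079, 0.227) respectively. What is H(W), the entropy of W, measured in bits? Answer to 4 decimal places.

1.1406 bits

H(W) = −Σ p·log₂ p.
  −(0.694)·log₂(0.694) = 0.36573
  −(0.079)·log₂(0.079) = 0.28930
  −(0.227)·log₂(0.227) = 0.48561
Sum: 0.36573 + 0.28930 + 0.48561 = 1.1406 bits.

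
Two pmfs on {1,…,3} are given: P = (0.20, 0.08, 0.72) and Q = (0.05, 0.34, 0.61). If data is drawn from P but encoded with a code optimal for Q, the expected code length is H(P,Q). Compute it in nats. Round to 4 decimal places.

H(P,Q) = −Σ p·ln q.
  −0.20·ln(0.05) = 0.59915
  −0.08·ln(0.34) = 0.08630
  −0.72·ln(0.61) = 0.35589
H(P,Q) = 1.0413 nats.

1.0413 nats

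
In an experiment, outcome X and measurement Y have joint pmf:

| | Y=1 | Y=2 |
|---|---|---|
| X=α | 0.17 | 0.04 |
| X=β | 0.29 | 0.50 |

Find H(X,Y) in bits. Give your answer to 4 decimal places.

H(X,Y) = −Σ p(x,y)·log₂ p(x,y) over all 4 cells.
  cell (α,1): −0.17·log₂0.17 = 0.43459
  cell (α,2): −0.04·log₂0.04 = 0.18575
  cell (β,1): −0.29·log₂0.29 = 0.51790
  cell (β,2): −0.50·log₂0.50 = 0.50000
Sum = 1.6382 bits.

1.6382 bits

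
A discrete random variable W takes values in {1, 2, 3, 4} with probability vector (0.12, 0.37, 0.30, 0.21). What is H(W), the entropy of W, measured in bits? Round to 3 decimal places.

1.892 bits

H(W) = −Σ p·log₂ p.
  −(0.12)·log₂(0.12) = 0.3671
  −(0.37)·log₂(0.37) = 0.5307
  −(0.30)·log₂(0.30) = 0.5211
  −(0.21)·log₂(0.21) = 0.4728
Sum: 0.3671 + 0.5307 + 0.5211 + 0.4728 = 1.892 bits.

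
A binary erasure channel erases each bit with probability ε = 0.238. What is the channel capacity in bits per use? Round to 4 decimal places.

0.7620 bits

Binary erasure channel: capacity C = 1 − ε.
C = 1 − 0.238 = 0.7620 bits per channel use.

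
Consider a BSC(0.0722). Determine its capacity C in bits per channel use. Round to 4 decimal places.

0.6259 bits

Binary symmetric channel: C = 1 − h₂(ε) where h₂ is the binary entropy function.
h₂(0.0722) = −0.0722·log₂0.0722 − 0.9278·log₂0.9278 = 0.3741.
C = 1 − 0.3741 = 0.6259 bits per channel use.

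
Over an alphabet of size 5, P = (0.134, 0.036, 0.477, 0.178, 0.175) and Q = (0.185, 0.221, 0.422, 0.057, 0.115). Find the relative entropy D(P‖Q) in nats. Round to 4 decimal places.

0.2261 nats

D(P‖Q) = Σ p·ln(p/q).
  0.134·ln(0.134/0.185) = -0.04322
  0.036·ln(0.036/0.221) = -0.06533
  0.477·ln(0.477/0.422) = 0.05844
  0.178·ln(0.178/0.057) = 0.20269
  0.175·ln(0.175/0.115) = 0.07347
D(P‖Q) = 0.2261 nats.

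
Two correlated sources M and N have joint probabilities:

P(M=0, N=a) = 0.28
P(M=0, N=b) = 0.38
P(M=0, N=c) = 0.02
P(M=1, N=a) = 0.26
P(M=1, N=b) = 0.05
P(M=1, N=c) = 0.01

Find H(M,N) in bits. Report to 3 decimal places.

1.945 bits

H(M,N) = −Σ p(x,y)·log₂ p(x,y) over all 6 cells.
  cell (0,a): −0.28·log₂0.28 = 0.5142
  cell (0,b): −0.38·log₂0.38 = 0.5305
  cell (0,c): −0.02·log₂0.02 = 0.1129
  cell (1,a): −0.26·log₂0.26 = 0.5053
  cell (1,b): −0.05·log₂0.05 = 0.2161
  cell (1,c): −0.01·log₂0.01 = 0.0664
Sum = 1.945 bits.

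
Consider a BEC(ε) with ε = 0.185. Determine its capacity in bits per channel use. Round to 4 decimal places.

0.8150 bits

Binary erasure channel: capacity C = 1 − ε.
C = 1 − 0.185 = 0.8150 bits per channel use.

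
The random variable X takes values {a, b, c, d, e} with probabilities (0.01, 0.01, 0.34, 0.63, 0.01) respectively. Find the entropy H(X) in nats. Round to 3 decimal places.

H(X) = −Σ p·ln p.
  −(0.01)·ln(0.01) = 0.0461
  −(0.01)·ln(0.01) = 0.0461
  −(0.34)·ln(0.34) = 0.3668
  −(0.63)·ln(0.63) = 0.2911
  −(0.01)·ln(0.01) = 0.0461
Sum: 0.0461 + 0.0461 + 0.3668 + 0.2911 + 0.0461 = 0.796 nats.

0.796 nats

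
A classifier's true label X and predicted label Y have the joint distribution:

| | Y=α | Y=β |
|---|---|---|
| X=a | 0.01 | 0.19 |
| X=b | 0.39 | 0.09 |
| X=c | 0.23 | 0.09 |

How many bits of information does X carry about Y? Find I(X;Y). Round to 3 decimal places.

Marginals: p(X) = (0.2000, 0.4800, 0.3200), p(Y) = (0.6300, 0.3700).
I(X;Y) = Σ p(x,y)·log₂[p(x,y)/(p(x)p(y))].
  (a,α): 0.01·log₂(0.0794) = -0.0366
  (a,β): 0.19·log₂(2.5676) = 0.2585
  (b,α): 0.39·log₂(1.2897) = 0.1431
  (b,β): 0.09·log₂(0.5068) = -0.0883
  (c,α): 0.23·log₂(1.1409) = 0.0437
  (c,β): 0.09·log₂(0.7601) = -0.0356
Sum = 0.285 bits.

0.285 bits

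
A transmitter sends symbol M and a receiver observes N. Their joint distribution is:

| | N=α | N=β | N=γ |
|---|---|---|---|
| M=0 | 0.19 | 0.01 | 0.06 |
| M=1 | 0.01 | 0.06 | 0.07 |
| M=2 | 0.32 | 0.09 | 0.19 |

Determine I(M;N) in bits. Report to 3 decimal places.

Marginals: p(M) = (0.2600, 0.1400, 0.6000), p(N) = (0.5200, 0.1600, 0.3200).
I(M;N) = Σ p(x,y)·log₂[p(x,y)/(p(x)p(y))].
  (0,α): 0.19·log₂(1.4053) = 0.0933
  (0,β): 0.01·log₂(0.2404) = -0.0206
  (0,γ): 0.06·log₂(0.7212) = -0.0283
  (1,α): 0.01·log₂(0.1374) = -0.0286
  (1,β): 0.06·log₂(2.6786) = 0.0853
  (1,γ): 0.07·log₂(1.5625) = 0.0451
  (2,α): 0.32·log₂(1.0256) = 0.0117
  (2,β): 0.09·log₂(0.9375) = -0.0084
  (2,γ): 0.19·log₂(0.9896) = -0.0029
Sum = 0.147 bits.

0.147 bits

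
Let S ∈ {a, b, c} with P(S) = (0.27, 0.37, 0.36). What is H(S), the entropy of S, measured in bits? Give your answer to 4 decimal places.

1.5714 bits

H(S) = −Σ p·log₂ p.
  −(0.27)·log₂(0.27) = 0.51002
  −(0.37)·log₂(0.37) = 0.53073
  −(0.36)·log₂(0.36) = 0.53062
Sum: 0.51002 + 0.53073 + 0.53062 = 1.5714 bits.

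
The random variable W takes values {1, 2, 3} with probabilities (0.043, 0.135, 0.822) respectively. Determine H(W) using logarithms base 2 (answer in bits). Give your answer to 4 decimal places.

0.8177 bits

H(W) = −Σ p·log₂ p.
  −(0.043)·log₂(0.043) = 0.19520
  −(0.135)·log₂(0.135) = 0.39001
  −(0.822)·log₂(0.822) = 0.23245
Sum: 0.19520 + 0.39001 + 0.23245 = 0.8177 bits.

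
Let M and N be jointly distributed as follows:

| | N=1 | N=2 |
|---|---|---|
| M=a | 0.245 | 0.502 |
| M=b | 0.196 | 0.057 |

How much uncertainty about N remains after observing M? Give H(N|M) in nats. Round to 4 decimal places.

0.6076 nats

Marginals: p(M) = (0.7470, 0.2530), p(N) = (0.4410, 0.5590).
H(N|M) = Σ p(M) · H(N|M=·).
  M=a: p=0.7470, H(N|M=a) = 0.6327
  M=b: p=0.2530, H(N|M=b) = 0.5335
Weighted sum = 0.6076 nats.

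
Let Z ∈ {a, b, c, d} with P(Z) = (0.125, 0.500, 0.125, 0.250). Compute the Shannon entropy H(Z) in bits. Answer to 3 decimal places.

H(Z) = −Σ p·log₂ p.
  −(0.125)·log₂(0.125) = 0.3750
  −(0.500)·log₂(0.500) = 0.5000
  −(0.125)·log₂(0.125) = 0.3750
  −(0.250)·log₂(0.250) = 0.5000
Sum: 0.3750 + 0.5000 + 0.3750 + 0.5000 = 1.750 bits.

1.750 bits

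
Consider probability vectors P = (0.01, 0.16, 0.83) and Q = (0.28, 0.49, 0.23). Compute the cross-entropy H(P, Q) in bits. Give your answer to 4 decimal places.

H(P,Q) = −Σ p·log₂ q.
  −0.01·log₂(0.28) = 0.01837
  −0.16·log₂(0.49) = 0.16466
  −0.83·log₂(0.23) = 1.75984
H(P,Q) = 1.9429 bits.

1.9429 bits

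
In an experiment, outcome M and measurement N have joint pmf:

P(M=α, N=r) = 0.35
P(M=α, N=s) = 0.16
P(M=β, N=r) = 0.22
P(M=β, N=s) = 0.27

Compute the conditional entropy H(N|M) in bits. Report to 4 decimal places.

Marginals: p(M) = (0.5100, 0.4900), p(N) = (0.5700, 0.4300).
H(N|M) = Σ p(M) · H(N|M=·).
  M=α: p=0.5100, H(N|M=α) = 0.8974
  M=β: p=0.4900, H(N|M=β) = 0.9925
Weighted sum = 0.9440 bits.

0.9440 bits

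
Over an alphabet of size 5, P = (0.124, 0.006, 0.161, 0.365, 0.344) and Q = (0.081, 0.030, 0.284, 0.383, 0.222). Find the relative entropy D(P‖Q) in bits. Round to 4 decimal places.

D(P‖Q) = Σ p·log₂(p/q).
  0.124·log₂(0.124/0.081) = 0.07618
  0.006·log₂(0.006/0.030) = -0.01393
  0.161·log₂(0.161/0.284) = -0.13183
  0.365·log₂(0.365/0.383) = -0.02535
  0.344·log₂(0.344/0.222) = 0.21736
D(P‖Q) = 0.1224 bits.

0.1224 bits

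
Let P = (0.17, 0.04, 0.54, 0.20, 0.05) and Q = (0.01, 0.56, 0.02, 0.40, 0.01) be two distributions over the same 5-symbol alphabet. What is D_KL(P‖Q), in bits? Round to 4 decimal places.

3.0263 bits

D(P‖Q) = Σ p·log₂(p/q).
  0.17·log₂(0.17/0.01) = 0.69487
  0.04·log₂(0.04/0.56) = -0.15229
  0.54·log₂(0.54/0.02) = 2.56764
  0.20·log₂(0.20/0.40) = -0.20000
  0.05·log₂(0.05/0.01) = 0.11610
D(P‖Q) = 3.0263 bits.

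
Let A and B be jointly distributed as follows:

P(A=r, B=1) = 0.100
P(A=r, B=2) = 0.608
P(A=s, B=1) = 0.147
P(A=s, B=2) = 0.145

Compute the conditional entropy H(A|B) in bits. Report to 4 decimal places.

0.7727 bits

Chain rule: H(A|B) = H(A,B) − H(B).
Marginals: p(A) = (0.7080, 0.2920), p(B) = (0.2470, 0.7530).
H(A,B) = 1.5792 bits; H(B) = 0.8065 bits.
H(A|B) = 1.5792 − 0.8065 = 0.7727 bits.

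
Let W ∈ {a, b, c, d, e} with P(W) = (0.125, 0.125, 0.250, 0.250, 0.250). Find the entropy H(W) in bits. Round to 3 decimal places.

H(W) = −Σ p·log₂ p.
  −(0.125)·log₂(0.125) = 0.3750
  −(0.125)·log₂(0.125) = 0.3750
  −(0.250)·log₂(0.250) = 0.5000
  −(0.250)·log₂(0.250) = 0.5000
  −(0.250)·log₂(0.250) = 0.5000
Sum: 0.3750 + 0.3750 + 0.5000 + 0.5000 + 0.5000 = 2.250 bits.

2.250 bits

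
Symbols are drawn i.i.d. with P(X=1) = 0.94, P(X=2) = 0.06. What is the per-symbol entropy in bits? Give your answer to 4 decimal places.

H(X) = −Σ p·log₂ p.
  −(0.94)·log₂(0.94) = 0.08391
  −(0.06)·log₂(0.06) = 0.24353
Sum: 0.08391 + 0.24353 = 0.3274 bits.

0.3274 bits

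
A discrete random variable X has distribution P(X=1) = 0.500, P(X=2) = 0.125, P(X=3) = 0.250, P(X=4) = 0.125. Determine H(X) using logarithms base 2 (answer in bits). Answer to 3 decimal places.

1.750 bits

H(X) = −Σ p·log₂ p.
  −(0.500)·log₂(0.500) = 0.5000
  −(0.125)·log₂(0.125) = 0.3750
  −(0.250)·log₂(0.250) = 0.5000
  −(0.125)·log₂(0.125) = 0.3750
Sum: 0.5000 + 0.3750 + 0.5000 + 0.3750 = 1.750 bits.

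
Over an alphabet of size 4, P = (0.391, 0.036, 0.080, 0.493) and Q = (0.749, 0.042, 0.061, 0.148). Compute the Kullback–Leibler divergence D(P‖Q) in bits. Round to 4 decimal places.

D(P‖Q) = Σ p·log₂(p/q).
  0.391·log₂(0.391/0.749) = -0.36668
  0.036·log₂(0.036/0.042) = -0.00801
  0.080·log₂(0.080/0.061) = 0.03130
  0.493·log₂(0.493/0.148) = 0.85584
D(P‖Q) = 0.5125 bits.

0.5125 bits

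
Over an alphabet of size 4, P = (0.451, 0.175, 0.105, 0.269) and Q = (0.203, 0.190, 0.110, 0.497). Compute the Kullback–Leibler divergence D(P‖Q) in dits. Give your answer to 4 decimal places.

0.0763 dits

D(P‖Q) = Σ p·log₁₀(p/q).
  0.451·log₁₀(0.451/0.203) = 0.15635
  0.175·log₁₀(0.175/0.190) = -0.00625
  0.105·log₁₀(0.105/0.110) = -0.00212
  0.269·log₁₀(0.269/0.497) = -0.07172
D(P‖Q) = 0.0763 dits.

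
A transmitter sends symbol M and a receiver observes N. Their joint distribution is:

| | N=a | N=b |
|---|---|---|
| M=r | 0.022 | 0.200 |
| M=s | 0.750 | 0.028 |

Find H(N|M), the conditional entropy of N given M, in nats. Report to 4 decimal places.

0.1923 nats

Chain rule: H(N|M) = H(M,N) − H(M).
Marginals: p(M) = (0.2220, 0.7780), p(N) = (0.7720, 0.2280).
H(M,N) = 0.7217 nats; H(M) = 0.5294 nats.
H(N|M) = 0.7217 − 0.5294 = 0.1923 nats.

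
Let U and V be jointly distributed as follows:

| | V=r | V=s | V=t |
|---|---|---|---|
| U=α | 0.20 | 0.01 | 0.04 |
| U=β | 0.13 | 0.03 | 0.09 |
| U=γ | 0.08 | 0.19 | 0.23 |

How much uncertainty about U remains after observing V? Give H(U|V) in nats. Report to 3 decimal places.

0.868 nats

Marginals: p(U) = (0.2500, 0.2500, 0.5000), p(V) = (0.4100, 0.2300, 0.3600).
H(U|V) = Σ p(V) · H(U|V=·).
  V=r: p=0.4100, H(U|V=r) = 1.0332
  V=s: p=0.2300, H(U|V=s) = 0.5598
  V=t: p=0.3600, H(U|V=t) = 0.8769
Weighted sum = 0.868 nats.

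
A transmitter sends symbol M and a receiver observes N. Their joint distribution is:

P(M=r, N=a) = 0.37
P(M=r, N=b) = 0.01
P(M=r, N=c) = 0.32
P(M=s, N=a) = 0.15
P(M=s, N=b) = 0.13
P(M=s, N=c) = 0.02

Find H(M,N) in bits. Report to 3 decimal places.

H(M,N) = −Σ p(x,y)·log₂ p(x,y) over all 6 cells.
  cell (r,a): −0.37·log₂0.37 = 0.5307
  cell (r,b): −0.01·log₂0.01 = 0.0664
  cell (r,c): −0.32·log₂0.32 = 0.5260
  cell (s,a): −0.15·log₂0.15 = 0.4105
  cell (s,b): −0.13·log₂0.13 = 0.3826
  cell (s,c): −0.02·log₂0.02 = 0.1129
Sum = 2.029 bits.

2.029 bits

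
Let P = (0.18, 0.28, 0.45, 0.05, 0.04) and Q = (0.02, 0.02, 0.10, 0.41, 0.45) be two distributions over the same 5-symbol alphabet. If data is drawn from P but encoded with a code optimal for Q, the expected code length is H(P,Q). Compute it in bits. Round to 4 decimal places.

H(P,Q) = −Σ p·log₂ q.
  −0.18·log₂(0.02) = 1.01589
  −0.28·log₂(0.02) = 1.58028
  −0.45·log₂(0.10) = 1.49487
  −0.05·log₂(0.41) = 0.06432
  −0.04·log₂(0.45) = 0.04608
H(P,Q) = 4.2014 bits.

4.2014 bits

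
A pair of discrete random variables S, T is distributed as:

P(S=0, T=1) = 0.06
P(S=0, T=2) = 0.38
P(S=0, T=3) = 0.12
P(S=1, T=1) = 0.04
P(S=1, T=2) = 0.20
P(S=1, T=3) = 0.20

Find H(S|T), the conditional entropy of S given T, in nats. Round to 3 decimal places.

Marginals: p(S) = (0.5600, 0.4400), p(T) = (0.1000, 0.5800, 0.3200).
H(S|T) = Σ p(T) · H(S|T=·).
  T=1: p=0.1000, H(S|T=1) = 0.6730
  T=2: p=0.5800, H(S|T=2) = 0.6442
  T=3: p=0.3200, H(S|T=3) = 0.6616
Weighted sum = 0.653 nats.

0.653 nats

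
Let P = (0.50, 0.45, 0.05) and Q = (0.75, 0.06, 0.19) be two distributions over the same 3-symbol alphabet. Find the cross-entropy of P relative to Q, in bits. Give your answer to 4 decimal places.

2.1538 bits

H(P,Q) = −Σ p·log₂ q.
  −0.50·log₂(0.75) = 0.20752
  −0.45·log₂(0.06) = 1.82650
  −0.05·log₂(0.19) = 0.11980
H(P,Q) = 2.1538 bits.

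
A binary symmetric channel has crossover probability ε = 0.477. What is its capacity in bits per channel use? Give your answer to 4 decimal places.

Binary symmetric channel: C = 1 − h₂(ε) where h₂ is the binary entropy function.
h₂(0.477) = −0.477·log₂0.477 − 0.523·log₂0.523 = 0.9985.
C = 1 − 0.9985 = 0.0015 bits per channel use.

0.0015 bits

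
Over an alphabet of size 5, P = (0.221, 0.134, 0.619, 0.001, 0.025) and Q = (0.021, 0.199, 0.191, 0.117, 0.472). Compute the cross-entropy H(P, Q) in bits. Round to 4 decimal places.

3.0524 bits

H(P,Q) = −Σ p·log₂ q.
  −0.221·log₂(0.021) = 1.23174
  −0.134·log₂(0.199) = 0.31211
  −0.619·log₂(0.191) = 1.47839
  −0.001·log₂(0.117) = 0.00310
  −0.025·log₂(0.472) = 0.02708
H(P,Q) = 3.0524 bits.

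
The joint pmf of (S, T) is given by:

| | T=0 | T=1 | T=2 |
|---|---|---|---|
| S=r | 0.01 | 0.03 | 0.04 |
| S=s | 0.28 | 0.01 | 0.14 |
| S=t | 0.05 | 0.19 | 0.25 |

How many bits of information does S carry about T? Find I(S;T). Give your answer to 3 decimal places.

Marginals: p(S) = (0.0800, 0.4300, 0.4900), p(T) = (0.3400, 0.2300, 0.4300).
I(S;T) = H(S) + H(T) − H(S,T).
H(S) = 1.3194, H(T) = 1.5404, H(S,T) = 2.5531.
I(S;T) = 1.3194 + 1.5404 − 2.5531 = 0.307 bits.

0.307 bits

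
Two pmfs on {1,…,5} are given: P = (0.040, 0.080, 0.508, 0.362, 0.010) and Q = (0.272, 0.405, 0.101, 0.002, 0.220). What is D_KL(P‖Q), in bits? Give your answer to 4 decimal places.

3.5564 bits

D(P‖Q) = Σ p·log₂(p/q).
  0.040·log₂(0.040/0.272) = -0.11062
  0.080·log₂(0.080/0.405) = -0.18719
  0.508·log₂(0.508/0.101) = 1.18388
  0.362·log₂(0.362/0.002) = 2.71494
  0.010·log₂(0.010/0.220) = -0.04459
D(P‖Q) = 3.5564 bits.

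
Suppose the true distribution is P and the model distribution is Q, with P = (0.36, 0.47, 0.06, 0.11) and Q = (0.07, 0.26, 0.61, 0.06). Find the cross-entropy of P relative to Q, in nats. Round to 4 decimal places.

H(P,Q) = −Σ p·ln q.
  −0.36·ln(0.07) = 0.95733
  −0.47·ln(0.26) = 0.63312
  −0.06·ln(0.61) = 0.02966
  −0.11·ln(0.06) = 0.30948
H(P,Q) = 1.9296 nats.

1.9296 nats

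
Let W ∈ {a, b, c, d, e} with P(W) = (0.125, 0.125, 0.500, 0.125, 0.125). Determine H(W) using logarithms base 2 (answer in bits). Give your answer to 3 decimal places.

2.000 bits

H(W) = −Σ p·log₂ p.
  −(0.125)·log₂(0.125) = 0.3750
  −(0.125)·log₂(0.125) = 0.3750
  −(0.500)·log₂(0.500) = 0.5000
  −(0.125)·log₂(0.125) = 0.3750
  −(0.125)·log₂(0.125) = 0.3750
Sum: 0.3750 + 0.3750 + 0.5000 + 0.3750 + 0.3750 = 2.000 bits.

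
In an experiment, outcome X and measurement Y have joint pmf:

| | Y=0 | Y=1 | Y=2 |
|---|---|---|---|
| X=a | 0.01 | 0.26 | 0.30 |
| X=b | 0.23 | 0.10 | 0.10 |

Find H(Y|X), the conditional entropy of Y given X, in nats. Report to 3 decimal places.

0.873 nats

Chain rule: H(Y|X) = H(X,Y) − H(X).
Marginals: p(X) = (0.5700, 0.4300), p(Y) = (0.2400, 0.3600, 0.4000).
H(X,Y) = 1.5560 nats; H(X) = 0.6833 nats.
H(Y|X) = 1.5560 − 0.6833 = 0.873 nats.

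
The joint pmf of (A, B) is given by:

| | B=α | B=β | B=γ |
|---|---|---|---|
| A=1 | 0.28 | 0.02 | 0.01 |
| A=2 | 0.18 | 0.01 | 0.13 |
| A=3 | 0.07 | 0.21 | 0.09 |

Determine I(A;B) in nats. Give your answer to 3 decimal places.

0.281 nats

Marginals: p(A) = (0.3100, 0.3200, 0.3700), p(B) = (0.5300, 0.2400, 0.2300).
I(A;B) = H(A) + H(B) − H(A,B).
H(A) = 1.0956, H(B) = 1.0170, H(A,B) = 1.8313.
I(A;B) = 1.0956 + 1.0170 − 1.8313 = 0.281 nats.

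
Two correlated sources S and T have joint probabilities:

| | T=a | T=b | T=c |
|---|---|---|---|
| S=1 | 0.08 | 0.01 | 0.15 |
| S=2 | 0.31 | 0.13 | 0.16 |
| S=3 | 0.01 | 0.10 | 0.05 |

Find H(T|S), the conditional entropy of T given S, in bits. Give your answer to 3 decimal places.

Marginals: p(S) = (0.2400, 0.6000, 0.1600), p(T) = (0.4000, 0.2400, 0.3600).
H(T|S) = Σ p(S) · H(T|S=·).
  S=1: p=0.2400, H(T|S=1) = 1.1432
  S=2: p=0.6000, H(T|S=2) = 1.4788
  S=3: p=0.1600, H(T|S=3) = 1.1982
Weighted sum = 1.353 bits.

1.353 bits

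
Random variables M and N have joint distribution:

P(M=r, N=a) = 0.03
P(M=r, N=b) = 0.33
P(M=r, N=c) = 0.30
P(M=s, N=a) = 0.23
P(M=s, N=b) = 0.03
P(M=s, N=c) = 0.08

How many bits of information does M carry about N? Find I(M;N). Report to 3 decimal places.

0.360 bits

Marginals: p(M) = (0.6600, 0.3400), p(N) = (0.2600, 0.3600, 0.3800).
I(M;N) = H(M) + H(N) − H(M,N).
H(M) = 0.9248, H(N) = 1.5664, H(M,N) = 2.1316.
I(M;N) = 0.9248 + 1.5664 − 2.1316 = 0.360 bits.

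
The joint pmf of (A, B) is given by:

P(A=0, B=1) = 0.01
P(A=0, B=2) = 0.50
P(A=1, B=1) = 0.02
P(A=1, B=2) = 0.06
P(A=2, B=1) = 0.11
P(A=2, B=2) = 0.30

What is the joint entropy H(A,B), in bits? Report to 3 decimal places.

H(A,B) = −Σ p(x,y)·log₂ p(x,y) over all 6 cells.
  cell (0,1): −0.01·log₂0.01 = 0.0664
  cell (0,2): −0.50·log₂0.50 = 0.5000
  cell (1,1): −0.02·log₂0.02 = 0.1129
  cell (1,2): −0.06·log₂0.06 = 0.2435
  cell (2,1): −0.11·log₂0.11 = 0.3503
  cell (2,2): −0.30·log₂0.30 = 0.5211
Sum = 1.794 bits.

1.794 bits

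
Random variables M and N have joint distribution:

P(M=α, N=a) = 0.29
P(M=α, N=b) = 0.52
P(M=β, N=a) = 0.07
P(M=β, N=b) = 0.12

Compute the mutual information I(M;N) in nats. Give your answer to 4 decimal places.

0.0000 nats

Marginals: p(M) = (0.8100, 0.1900), p(N) = (0.3600, 0.6400).
I(M;N) = Σ p(x,y)·ln[p(x,y)/(p(x)p(y))].
  (α,a): 0.29·ln(0.9945) = -0.00160
  (α,b): 0.52·ln(1.0031) = 0.00160
  (β,a): 0.07·ln(1.0234) = 0.00162
  (β,b): 0.12·ln(0.9868) = -0.00159
Sum = 0.0000 nats.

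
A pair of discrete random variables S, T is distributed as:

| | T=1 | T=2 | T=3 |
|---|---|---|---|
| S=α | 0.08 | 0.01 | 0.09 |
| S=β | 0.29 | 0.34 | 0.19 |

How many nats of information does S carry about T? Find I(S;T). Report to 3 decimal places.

0.057 nats

Marginals: p(S) = (0.1800, 0.8200), p(T) = (0.3700, 0.3500, 0.2800).
I(S;T) = H(S) + H(T) − H(S,T).
H(S) = 0.4714, H(T) = 1.0917, H(S,T) = 1.5061.
I(S;T) = 0.4714 + 1.0917 − 1.5061 = 0.057 nats.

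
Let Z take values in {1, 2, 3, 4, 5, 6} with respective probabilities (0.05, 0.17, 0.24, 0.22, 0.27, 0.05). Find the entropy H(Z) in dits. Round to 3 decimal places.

0.708 dits

H(Z) = −Σ p·log₁₀ p.
  −(0.05)·log₁₀(0.05) = 0.0651
  −(0.17)·log₁₀(0.17) = 0.1308
  −(0.24)·log₁₀(0.24) = 0.1487
  −(0.22)·log₁₀(0.22) = 0.1447
  −(0.27)·log₁₀(0.27) = 0.1535
  −(0.05)·log₁₀(0.05) = 0.0651
Sum: 0.0651 + 0.1308 + 0.1487 + 0.1447 + 0.1535 + 0.0651 = 0.708 dits.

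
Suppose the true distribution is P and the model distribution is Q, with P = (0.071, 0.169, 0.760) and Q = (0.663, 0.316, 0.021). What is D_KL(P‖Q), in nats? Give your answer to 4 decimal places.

D(P‖Q) = Σ p·ln(p/q).
  0.071·ln(0.071/0.663) = -0.15862
  0.169·ln(0.169/0.316) = -0.10577
  0.760·ln(0.760/0.021) = 2.72748
D(P‖Q) = 2.4631 nats.

2.4631 nats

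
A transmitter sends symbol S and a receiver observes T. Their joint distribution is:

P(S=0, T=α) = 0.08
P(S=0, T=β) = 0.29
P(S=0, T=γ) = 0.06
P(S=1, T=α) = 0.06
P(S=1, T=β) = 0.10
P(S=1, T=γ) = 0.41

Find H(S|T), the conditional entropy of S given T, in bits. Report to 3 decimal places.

0.717 bits

Chain rule: H(S|T) = H(S,T) − H(T).
Marginals: p(S) = (0.4300, 0.5700), p(T) = (0.1400, 0.3900, 0.4700).
H(S,T) = 2.1561 bits; H(T) = 1.4389 bits.
H(S|T) = 2.1561 − 1.4389 = 0.717 bits.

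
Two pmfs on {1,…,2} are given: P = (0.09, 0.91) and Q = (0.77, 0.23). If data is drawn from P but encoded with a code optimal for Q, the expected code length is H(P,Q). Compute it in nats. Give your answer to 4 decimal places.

1.3609 nats

H(P,Q) = −Σ p·ln q.
  −0.09·ln(0.77) = 0.02352
  −0.91·ln(0.23) = 1.33741
H(P,Q) = 1.3609 nats.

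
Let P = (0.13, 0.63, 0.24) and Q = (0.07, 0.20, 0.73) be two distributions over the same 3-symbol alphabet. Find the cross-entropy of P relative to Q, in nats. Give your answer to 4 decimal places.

1.4352 nats

H(P,Q) = −Σ p·ln q.
  −0.13·ln(0.07) = 0.34570
  −0.63·ln(0.20) = 1.01395
  −0.24·ln(0.73) = 0.07553
H(P,Q) = 1.4352 nats.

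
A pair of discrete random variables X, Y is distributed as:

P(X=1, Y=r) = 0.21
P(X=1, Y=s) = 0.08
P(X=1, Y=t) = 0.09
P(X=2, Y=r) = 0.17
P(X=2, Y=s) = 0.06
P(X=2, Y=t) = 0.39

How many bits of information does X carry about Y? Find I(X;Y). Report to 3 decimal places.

Marginals: p(X) = (0.3800, 0.6200), p(Y) = (0.3800, 0.1400, 0.4800).
I(X;Y) = Σ p(x,y)·log₂[p(x,y)/(p(x)p(y))].
  (1,r): 0.21·log₂(1.4543) = 0.1135
  (1,s): 0.08·log₂(1.5038) = 0.0471
  (1,t): 0.09·log₂(0.4934) = -0.0917
  (2,r): 0.17·log₂(0.7216) = -0.0800
  (2,s): 0.06·log₂(0.6912) = -0.0320
  (2,t): 0.39·log₂(1.3105) = 0.1521
Sum = 0.109 bits.

0.109 bits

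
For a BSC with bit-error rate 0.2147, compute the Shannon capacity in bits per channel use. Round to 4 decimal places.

0.2496 bits

Binary symmetric channel: C = 1 − h₂(ε) where h₂ is the binary entropy function.
h₂(0.2147) = −0.2147·log₂0.2147 − 0.7853·log₂0.7853 = 0.7504.
C = 1 − 0.7504 = 0.2496 bits per channel use.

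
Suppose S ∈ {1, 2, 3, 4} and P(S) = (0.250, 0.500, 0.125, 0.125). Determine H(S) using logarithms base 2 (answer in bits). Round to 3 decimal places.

H(S) = −Σ p·log₂ p.
  −(0.250)·log₂(0.250) = 0.5000
  −(0.500)·log₂(0.500) = 0.5000
  −(0.125)·log₂(0.125) = 0.3750
  −(0.125)·log₂(0.125) = 0.3750
Sum: 0.5000 + 0.5000 + 0.3750 + 0.3750 = 1.750 bits.

1.750 bits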